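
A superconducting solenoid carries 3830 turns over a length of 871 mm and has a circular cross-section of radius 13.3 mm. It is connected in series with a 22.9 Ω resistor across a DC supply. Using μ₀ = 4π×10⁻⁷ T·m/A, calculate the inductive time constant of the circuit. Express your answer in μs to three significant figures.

A = πr² = π(1.330×10^-2 m)² = 5.557×10^-4 m².
L = μ₀N²A/ℓ = (4π×10⁻⁷)(3830)²(5.557×10^-4)/(0.871) = 1.176×10^-2 H.
τ = L/R = (1.176×10^-2)/(22.9) = 5.136×10^-4 s.

τ ≈ 514 μs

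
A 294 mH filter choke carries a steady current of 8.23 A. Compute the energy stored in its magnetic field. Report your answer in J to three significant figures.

U ≈ 9.96 J

Stored magnetic energy: U = ½LI².
U = ½(0.294 H)(8.23 A)² = 9.957 J.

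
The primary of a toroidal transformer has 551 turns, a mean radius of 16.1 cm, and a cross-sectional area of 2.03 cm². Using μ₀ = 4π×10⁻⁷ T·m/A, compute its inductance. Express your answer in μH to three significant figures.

L ≈ 76.6 μH

For a thin toroid, L = μ₀N²A/(2πR).
L = (4π×10⁻⁷)(551)²(2.030×10^-4) / (2π×0.161 m) = 7.656×10^-5 H.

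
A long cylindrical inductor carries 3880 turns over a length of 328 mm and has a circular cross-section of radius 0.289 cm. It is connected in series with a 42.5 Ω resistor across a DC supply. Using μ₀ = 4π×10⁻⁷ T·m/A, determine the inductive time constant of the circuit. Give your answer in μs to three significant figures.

τ ≈ 35.6 μs

A = πr² = π(2.890×10^-3 m)² = 2.624×10^-5 m².
L = μ₀N²A/ℓ = (4π×10⁻⁷)(3880)²(2.624×10^-5)/(0.328) = 1.513×10^-3 H.
τ = L/R = (1.513×10^-3)/(42.5) = 3.561×10^-5 s.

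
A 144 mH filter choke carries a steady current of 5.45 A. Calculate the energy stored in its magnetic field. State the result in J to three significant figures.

Stored magnetic energy: U = ½LI².
U = ½(0.144 H)(5.45 A)² = 2.139 J.

U ≈ 2.14 J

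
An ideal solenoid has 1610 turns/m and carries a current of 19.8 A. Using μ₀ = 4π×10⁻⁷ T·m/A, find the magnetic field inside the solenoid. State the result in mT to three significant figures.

B ≈ 40.1 mT

Inside a long solenoid, B = μ₀nI.
B = (4π×10⁻⁷)(1.610×10^3 m⁻¹)(19.8 A) = 4.006×10^-2 T.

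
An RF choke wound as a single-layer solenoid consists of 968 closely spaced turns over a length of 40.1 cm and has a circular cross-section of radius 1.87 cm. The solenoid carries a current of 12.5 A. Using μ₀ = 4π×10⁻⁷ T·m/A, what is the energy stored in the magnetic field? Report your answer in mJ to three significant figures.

U ≈ 252 mJ

A = πr² = π(1.870×10^-2 m)² = 1.099×10^-3 m².
L = μ₀N²A/ℓ = (4π×10⁻⁷)(968)²(1.099×10^-3)/(0.401) = 3.226×10^-3 H.
U = ½LI² = ½(3.226×10^-3)(12.5)² = 0.252 J.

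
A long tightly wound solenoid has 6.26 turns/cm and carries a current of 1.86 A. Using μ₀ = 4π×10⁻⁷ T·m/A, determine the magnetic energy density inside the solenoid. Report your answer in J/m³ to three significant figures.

u ≈ 0.852 J/m³

B = μ₀nI = (4π×10⁻⁷)(626)(1.86) = 1.463×10^-3 T.
u = B²/(2μ₀) = (1.463×10^-3)²/(2×4π×10⁻⁷) = 0.8518 J/m³.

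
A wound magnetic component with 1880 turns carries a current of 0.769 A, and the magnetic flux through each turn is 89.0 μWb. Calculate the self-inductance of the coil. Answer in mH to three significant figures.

Self-inductance is defined by L = NΦ_B/I (flux linkage over current).
L = (1880)(8.900×10^-5 Wb)/(0.769 A) = 0.2176 H.

L ≈ 218 mH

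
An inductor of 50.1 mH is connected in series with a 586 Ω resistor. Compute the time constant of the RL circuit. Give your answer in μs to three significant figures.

τ = L/R = (5.010×10^-2 H)/(586 Ω) = 8.549×10^-5 s.

τ ≈ 85.5 μs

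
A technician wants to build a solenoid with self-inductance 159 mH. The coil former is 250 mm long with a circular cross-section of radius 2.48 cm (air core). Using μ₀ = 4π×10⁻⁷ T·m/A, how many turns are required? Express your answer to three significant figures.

A = πr² = π(2.480×10^-2 m)² = 1.932×10^-3 m².
From L = μ₀N²A/ℓ, N = √(Lℓ / (μ₀A)).
N = √[(0.159)(0.25) / ((4π×10⁻⁷)×1.932×10^-3)] = √(1.637×10^7) ≈ 4046.1.

N ≈ 4050 turns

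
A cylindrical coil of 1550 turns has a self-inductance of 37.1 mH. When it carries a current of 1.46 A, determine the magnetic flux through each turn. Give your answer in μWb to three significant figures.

From L = NΦ_B/I, the flux per turn is Φ_B = LI/N.
Φ_B = (3.710×10^-2 H)(1.46 A)/1550 = 3.4946×10^-5 Wb.

Φ_B ≈ 34.9 μWb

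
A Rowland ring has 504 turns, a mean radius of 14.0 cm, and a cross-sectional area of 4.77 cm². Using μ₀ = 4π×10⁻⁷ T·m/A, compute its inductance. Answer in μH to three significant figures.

For a thin toroid, L = μ₀N²A/(2πR).
L = (4π×10⁻⁷)(504)²(4.770×10^-4) / (2π×0.14 m) = 1.731×10^-4 H.

L ≈ 173 μH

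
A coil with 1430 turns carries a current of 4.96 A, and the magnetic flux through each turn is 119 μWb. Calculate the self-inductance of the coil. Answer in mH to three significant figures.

L ≈ 34.3 mH

Self-inductance is defined by L = NΦ_B/I (flux linkage over current).
L = (1430)(1.190×10^-4 Wb)/(4.96 A) = 3.431×10^-2 H.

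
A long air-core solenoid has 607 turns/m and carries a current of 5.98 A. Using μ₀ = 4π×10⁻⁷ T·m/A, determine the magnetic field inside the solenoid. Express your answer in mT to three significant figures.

B ≈ 4.56 mT

Inside a long solenoid, B = μ₀nI.
B = (4π×10⁻⁷)(607 m⁻¹)(5.98 A) = 4.561×10^-3 T.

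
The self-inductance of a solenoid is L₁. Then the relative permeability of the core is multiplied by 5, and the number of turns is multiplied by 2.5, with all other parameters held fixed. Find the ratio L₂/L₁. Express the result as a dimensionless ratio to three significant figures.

For a solenoid, L ∝ μᵣN²A/ℓ.
L₂/L₁ = (5) × (2.5)^2 = 31.3.

L₂/L₁ = 31.3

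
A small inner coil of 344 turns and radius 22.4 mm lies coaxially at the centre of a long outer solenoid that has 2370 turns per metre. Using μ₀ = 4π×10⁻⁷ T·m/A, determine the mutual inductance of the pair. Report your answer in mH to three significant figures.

The outer solenoid produces a uniform field B₁ = μ₀n₁I₁ across the inner coil,
so the flux linkage is N₂Φ = N₂B₁A₂ = μ₀n₁N₂A₂·I₁, giving M = μ₀n₁N₂A₂.
A₂ = πr² = π(2.240×10^-2 m)² = 1.576×10^-3 m².
M = (4π×10⁻⁷)(2370)(344)(1.576×10^-3) = 1.61496×10^-3 H.

M ≈ 1.61 mH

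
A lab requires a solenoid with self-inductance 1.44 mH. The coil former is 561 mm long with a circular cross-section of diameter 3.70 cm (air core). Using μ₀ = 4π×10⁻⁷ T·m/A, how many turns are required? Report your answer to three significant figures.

A = π(d/2)² = π(1.850×10^-2 m)² = 1.075×10^-3 m².
From L = μ₀N²A/ℓ, N = √(Lℓ / (μ₀A)).
N = √[(1.440×10^-3)(0.561) / ((4π×10⁻⁷)×1.075×10^-3)] = √(5.979×10^5) ≈ 773.2.

N ≈ 773 turns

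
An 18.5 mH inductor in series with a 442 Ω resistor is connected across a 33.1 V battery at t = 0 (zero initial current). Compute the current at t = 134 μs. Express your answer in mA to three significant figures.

τ = L/R = 1.850×10^-2/442 = 4.186×10^-5 s; final current I_∞ = ε/R = 33.1/442 = 7.489×10^-2 A.
I(t) = I_∞(1 − e^(−t/τ)) with t/τ = 3.202.
I = (7.489×10^-2)(1 − e^(−3.202)) = 7.184×10^-2 A.

I ≈ 71.8 mA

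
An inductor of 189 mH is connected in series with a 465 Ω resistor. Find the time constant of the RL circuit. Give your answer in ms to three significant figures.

τ = L/R = (0.189 H)/(465 Ω) = 4.0645×10^-4 s.

τ ≈ 0.406 ms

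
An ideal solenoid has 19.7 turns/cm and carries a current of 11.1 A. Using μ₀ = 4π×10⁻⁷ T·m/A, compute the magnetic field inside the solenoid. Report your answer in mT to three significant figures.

B ≈ 27.5 mT

Inside a long solenoid, B = μ₀nI.
B = (4π×10⁻⁷)(1.970×10^3 m⁻¹)(11.1 A) = 2.748×10^-2 T.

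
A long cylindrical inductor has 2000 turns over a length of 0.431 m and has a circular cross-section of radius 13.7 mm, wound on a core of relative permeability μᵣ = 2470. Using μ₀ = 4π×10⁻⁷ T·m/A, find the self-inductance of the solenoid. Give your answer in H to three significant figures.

A = πr² = π(1.370×10^-2 m)² = 5.896×10^-4 m².
For a long solenoid, L = μ₀μᵣN²A/ℓ.
L = (4π×10⁻⁷)(2470)(2000)²(5.896×10^-4)/(0.431 m) = 16.99 H.

L ≈ 17.0 H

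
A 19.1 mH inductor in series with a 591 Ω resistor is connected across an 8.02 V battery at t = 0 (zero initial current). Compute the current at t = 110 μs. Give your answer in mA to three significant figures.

τ = L/R = 1.910×10^-2/591 = 3.232×10^-5 s; final current I_∞ = ε/R = 8.02/591 = 1.357×10^-2 A.
I(t) = I_∞(1 − e^(−t/τ)) with t/τ = 3.404.
I = (1.357×10^-2)(1 − e^(−3.404)) = 1.312×10^-2 A.

I ≈ 13.1 mA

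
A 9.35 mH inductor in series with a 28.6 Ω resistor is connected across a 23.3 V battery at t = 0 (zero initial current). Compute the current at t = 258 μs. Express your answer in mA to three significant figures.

τ = L/R = 9.350×10^-3/28.6 = 3.269×10^-4 s; final current I_∞ = ε/R = 23.3/28.6 = 0.8147 A.
I(t) = I_∞(1 − e^(−t/τ)) with t/τ = 0.789.
I = (0.8147)(1 − e^(−0.789)) = 0.4446 A.

I ≈ 445 mA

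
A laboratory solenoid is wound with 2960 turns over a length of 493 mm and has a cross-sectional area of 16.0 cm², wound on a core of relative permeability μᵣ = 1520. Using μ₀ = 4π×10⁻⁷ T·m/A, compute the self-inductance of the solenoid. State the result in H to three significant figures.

L ≈ 54.3 H

A = 16.0 cm² = 1.600×10^-3 m².
For a long solenoid, L = μ₀μᵣN²A/ℓ.
L = (4π×10⁻⁷)(1520)(2960)²(1.600×10^-3)/(0.493 m) = 54.31 H.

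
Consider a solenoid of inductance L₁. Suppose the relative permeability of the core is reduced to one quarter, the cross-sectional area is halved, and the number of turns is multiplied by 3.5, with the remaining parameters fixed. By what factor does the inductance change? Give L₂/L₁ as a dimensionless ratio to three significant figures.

For a solenoid, L ∝ μᵣN²A/ℓ.
L₂/L₁ = (0.25) × (0.5) × (3.5)^2 = 1.53.

L₂/L₁ = 1.53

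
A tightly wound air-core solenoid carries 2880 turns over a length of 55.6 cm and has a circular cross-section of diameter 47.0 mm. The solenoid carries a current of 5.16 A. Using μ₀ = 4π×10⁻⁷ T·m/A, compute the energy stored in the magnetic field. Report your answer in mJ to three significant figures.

A = π(d/2)² = π(2.350×10^-2 m)² = 1.7349×10^-3 m².
L = μ₀N²A/ℓ = (4π×10⁻⁷)(2880)²(1.7349×10^-3)/(0.556) = 3.252×10^-2 H.
U = ½LI² = ½(3.252×10^-2)(5.16)² = 0.433 J.

U ≈ 433 mJ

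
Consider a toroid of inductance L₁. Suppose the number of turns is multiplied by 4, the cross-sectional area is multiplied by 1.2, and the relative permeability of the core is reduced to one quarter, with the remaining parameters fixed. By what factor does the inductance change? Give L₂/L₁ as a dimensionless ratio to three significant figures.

L₂/L₁ = 4.80

For a toroid, L ∝ μᵣN²A/R.
L₂/L₁ = (4)^2 × (1.2) × (0.25) = 4.80.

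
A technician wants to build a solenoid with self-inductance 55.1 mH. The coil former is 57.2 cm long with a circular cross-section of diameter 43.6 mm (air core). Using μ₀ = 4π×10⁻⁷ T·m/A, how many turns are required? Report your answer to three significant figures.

N ≈ 4100 turns

A = π(d/2)² = π(2.180×10^-2 m)² = 1.493×10^-3 m².
From L = μ₀N²A/ℓ, N = √(Lℓ / (μ₀A)).
N = √[(5.510×10^-2)(0.572) / ((4π×10⁻⁷)×1.493×10^-3)] = √(1.680×10^7) ≈ 4098.6.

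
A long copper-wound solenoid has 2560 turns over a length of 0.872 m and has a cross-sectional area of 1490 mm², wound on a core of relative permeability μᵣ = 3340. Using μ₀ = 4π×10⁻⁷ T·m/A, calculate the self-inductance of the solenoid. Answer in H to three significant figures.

A = 1490 mm² = 1.490×10^-3 m².
For a long solenoid, L = μ₀μᵣN²A/ℓ.
L = (4π×10⁻⁷)(3340)(2560)²(1.490×10^-3)/(0.872 m) = 47 H.

L ≈ 47.0 H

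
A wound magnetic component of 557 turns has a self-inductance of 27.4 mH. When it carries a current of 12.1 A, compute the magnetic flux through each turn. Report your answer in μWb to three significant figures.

Φ_B ≈ 595 μWb

From L = NΦ_B/I, the flux per turn is Φ_B = LI/N.
Φ_B = (2.740×10^-2 H)(12.1 A)/557 = 5.952×10^-4 Wb.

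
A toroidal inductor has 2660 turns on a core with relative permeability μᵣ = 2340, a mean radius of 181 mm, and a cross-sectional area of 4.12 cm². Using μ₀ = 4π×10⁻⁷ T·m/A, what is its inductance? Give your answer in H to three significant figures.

L ≈ 7.54 H

For a thin toroid, L = μ₀μᵣN²A/(2πR).
L = (4π×10⁻⁷)(2340)(2660)²(4.120×10^-4) / (2π×0.181 m) = 7.538 H.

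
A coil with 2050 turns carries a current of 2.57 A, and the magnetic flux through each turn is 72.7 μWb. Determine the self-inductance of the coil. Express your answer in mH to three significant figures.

Self-inductance is defined by L = NΦ_B/I (flux linkage over current).
L = (2050)(7.270×10^-5 Wb)/(2.57 A) = 5.799×10^-2 H.

L ≈ 58.0 mH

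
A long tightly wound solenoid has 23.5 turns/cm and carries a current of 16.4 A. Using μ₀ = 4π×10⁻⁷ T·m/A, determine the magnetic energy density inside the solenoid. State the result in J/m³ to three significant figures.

B = μ₀nI = (4π×10⁻⁷)(2.350×10^3)(16.4) = 4.843×10^-2 T.
u = B²/(2μ₀) = (4.843×10^-2)²/(2×4π×10⁻⁷) = 933.3 J/m³.

u ≈ 933 J/m³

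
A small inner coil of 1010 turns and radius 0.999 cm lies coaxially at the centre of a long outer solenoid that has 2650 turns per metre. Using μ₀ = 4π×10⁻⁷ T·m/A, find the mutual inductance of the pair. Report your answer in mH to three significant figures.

M ≈ 1.05 mH

The outer solenoid produces a uniform field B₁ = μ₀n₁I₁ across the inner coil,
so the flux linkage is N₂Φ = N₂B₁A₂ = μ₀n₁N₂A₂·I₁, giving M = μ₀n₁N₂A₂.
A₂ = πr² = π(9.990×10^-3 m)² = 3.135×10^-4 m².
M = (4π×10⁻⁷)(2650)(1010)(3.135×10^-4) = 1.0545×10^-3 H.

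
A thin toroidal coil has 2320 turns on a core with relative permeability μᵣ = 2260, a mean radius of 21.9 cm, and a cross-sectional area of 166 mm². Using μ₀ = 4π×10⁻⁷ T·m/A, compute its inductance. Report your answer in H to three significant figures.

L ≈ 1.84 H

For a thin toroid, L = μ₀μᵣN²A/(2πR).
L = (4π×10⁻⁷)(2260)(2320)²(1.660×10^-4) / (2π×0.219 m) = 1.844 H.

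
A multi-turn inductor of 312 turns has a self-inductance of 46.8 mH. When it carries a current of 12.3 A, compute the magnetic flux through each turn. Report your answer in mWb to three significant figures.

From L = NΦ_B/I, the flux per turn is Φ_B = LI/N.
Φ_B = (4.680×10^-2 H)(12.3 A)/312 = 1.845×10^-3 Wb.

Φ_B ≈ 1.85 mWb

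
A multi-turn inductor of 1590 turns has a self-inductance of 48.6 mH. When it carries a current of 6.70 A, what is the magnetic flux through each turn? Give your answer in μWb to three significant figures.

Φ_B ≈ 205 μWb

From L = NΦ_B/I, the flux per turn is Φ_B = LI/N.
Φ_B = (4.860×10^-2 H)(6.70 A)/1590 = 2.048×10^-4 Wb.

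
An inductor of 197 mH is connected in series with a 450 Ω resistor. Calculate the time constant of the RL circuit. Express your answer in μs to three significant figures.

τ ≈ 438 μs

τ = L/R = (0.197 H)/(450 Ω) = 4.378×10^-4 s.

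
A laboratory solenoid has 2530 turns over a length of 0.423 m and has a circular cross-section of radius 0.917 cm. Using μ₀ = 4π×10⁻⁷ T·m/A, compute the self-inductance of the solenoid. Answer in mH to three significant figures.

L ≈ 5.02 mH

A = πr² = π(9.170×10^-3 m)² = 2.642×10^-4 m².
For a long solenoid, L = μ₀N²A/ℓ.
L = (4π×10⁻⁷)(2530)²(2.642×10^-4)/(0.423 m) = 5.023×10^-3 H.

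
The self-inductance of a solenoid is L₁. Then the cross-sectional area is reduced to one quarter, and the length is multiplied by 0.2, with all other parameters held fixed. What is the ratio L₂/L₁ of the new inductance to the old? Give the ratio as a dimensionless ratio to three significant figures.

For a solenoid, L ∝ μᵣN²A/ℓ.
L₂/L₁ = (0.25) × (0.2)^-1 = 1.25.

L₂/L₁ = 1.25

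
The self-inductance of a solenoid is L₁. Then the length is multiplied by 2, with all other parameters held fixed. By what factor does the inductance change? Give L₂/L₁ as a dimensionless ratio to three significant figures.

For a solenoid, L ∝ μᵣN²A/ℓ.
L₂/L₁ = (2)^-1 = 0.500.

L₂/L₁ = 0.500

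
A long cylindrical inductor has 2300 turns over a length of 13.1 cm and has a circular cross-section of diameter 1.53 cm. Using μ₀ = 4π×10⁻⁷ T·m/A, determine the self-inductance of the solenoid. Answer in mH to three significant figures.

A = π(d/2)² = π(7.650×10^-3 m)² = 1.839×10^-4 m².
For a long solenoid, L = μ₀N²A/ℓ.
L = (4π×10⁻⁷)(2300)²(1.839×10^-4)/(0.131 m) = 9.330×10^-3 H.

L ≈ 9.33 mH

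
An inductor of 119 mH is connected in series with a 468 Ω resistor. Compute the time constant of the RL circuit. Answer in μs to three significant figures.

τ ≈ 254 μs

τ = L/R = (0.119 H)/(468 Ω) = 2.543×10^-4 s.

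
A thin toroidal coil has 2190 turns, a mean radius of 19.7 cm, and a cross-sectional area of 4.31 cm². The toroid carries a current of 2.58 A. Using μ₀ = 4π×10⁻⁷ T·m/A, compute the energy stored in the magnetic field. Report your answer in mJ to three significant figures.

U ≈ 6.98 mJ

L = μ₀N²A/(2πR) = (4π×10⁻⁷)(2190)²(4.310×10^-4)/(2π×0.197) = 2.099×10^-3 H.
U = ½LI² = ½(2.099×10^-3)(2.58)² = 6.9846×10^-3 J.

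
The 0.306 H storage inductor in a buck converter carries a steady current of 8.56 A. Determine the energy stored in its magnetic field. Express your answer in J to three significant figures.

Stored magnetic energy: U = ½LI².
U = ½(0.306 H)(8.56 A)² = 11.21 J.

U ≈ 11.2 J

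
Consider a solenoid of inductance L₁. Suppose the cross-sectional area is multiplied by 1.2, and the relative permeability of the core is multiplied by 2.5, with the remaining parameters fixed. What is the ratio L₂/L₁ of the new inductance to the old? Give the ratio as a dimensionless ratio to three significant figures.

L₂/L₁ = 3.00

For a solenoid, L ∝ μᵣN²A/ℓ.
L₂/L₁ = (1.2) × (2.5) = 3.00.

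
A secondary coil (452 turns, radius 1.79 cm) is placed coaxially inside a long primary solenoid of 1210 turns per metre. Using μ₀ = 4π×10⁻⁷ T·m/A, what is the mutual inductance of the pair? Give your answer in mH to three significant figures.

M ≈ 0.692 mH

The outer solenoid produces a uniform field B₁ = μ₀n₁I₁ across the inner coil,
so the flux linkage is N₂Φ = N₂B₁A₂ = μ₀n₁N₂A₂·I₁, giving M = μ₀n₁N₂A₂.
A₂ = πr² = π(1.790×10^-2 m)² = 1.007×10^-3 m².
M = (4π×10⁻⁷)(1210)(452)(1.007×10^-3) = 6.918×10^-4 H.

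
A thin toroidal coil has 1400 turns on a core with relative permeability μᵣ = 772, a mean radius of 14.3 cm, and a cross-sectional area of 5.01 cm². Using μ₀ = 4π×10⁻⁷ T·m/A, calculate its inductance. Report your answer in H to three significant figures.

L ≈ 1.06 H

For a thin toroid, L = μ₀μᵣN²A/(2πR).
L = (4π×10⁻⁷)(772)(1400)²(5.010×10^-4) / (2π×0.143 m) = 1.06 H.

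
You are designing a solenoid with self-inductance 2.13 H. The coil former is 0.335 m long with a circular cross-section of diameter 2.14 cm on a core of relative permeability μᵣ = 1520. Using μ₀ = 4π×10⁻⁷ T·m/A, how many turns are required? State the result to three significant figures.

A = π(d/2)² = π(1.070×10^-2 m)² = 3.597×10^-4 m².
From L = μ₀μᵣN²A/ℓ, N = √(Lℓ / (μ₀μᵣA)).
N = √[(2.13)(0.335) / ((4π×10⁻⁷)(1520)×3.597×10^-4)] = √(1.039×10^6) ≈ 1019.1.

N ≈ 1020 turns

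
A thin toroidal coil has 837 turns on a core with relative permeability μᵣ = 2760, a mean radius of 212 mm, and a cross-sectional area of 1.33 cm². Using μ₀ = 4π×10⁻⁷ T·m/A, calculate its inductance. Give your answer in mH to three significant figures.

For a thin toroid, L = μ₀μᵣN²A/(2πR).
L = (4π×10⁻⁷)(2760)(837)²(1.330×10^-4) / (2π×0.212 m) = 0.2426 H.

L ≈ 243 mH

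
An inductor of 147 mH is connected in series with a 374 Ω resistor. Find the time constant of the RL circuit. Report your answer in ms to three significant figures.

τ ≈ 0.393 ms

τ = L/R = (0.147 H)/(374 Ω) = 3.930×10^-4 s.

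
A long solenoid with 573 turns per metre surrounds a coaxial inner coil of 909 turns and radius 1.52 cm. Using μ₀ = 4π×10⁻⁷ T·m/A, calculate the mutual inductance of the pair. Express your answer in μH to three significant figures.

M ≈ 475 μH

The outer solenoid produces a uniform field B₁ = μ₀n₁I₁ across the inner coil,
so the flux linkage is N₂Φ = N₂B₁A₂ = μ₀n₁N₂A₂·I₁, giving M = μ₀n₁N₂A₂.
A₂ = πr² = π(1.520×10^-2 m)² = 7.258×10^-4 m².
M = (4π×10⁻⁷)(573)(909)(7.258×10^-4) = 4.751×10^-4 H.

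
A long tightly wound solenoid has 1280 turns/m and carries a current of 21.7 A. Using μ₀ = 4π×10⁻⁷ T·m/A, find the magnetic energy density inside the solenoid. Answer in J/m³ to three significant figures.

B = μ₀nI = (4π×10⁻⁷)(1.280×10^3)(21.7) = 3.490×10^-2 T.
u = B²/(2μ₀) = (3.490×10^-2)²/(2×4π×10⁻⁷) = 484.8 J/m³.

u ≈ 485 J/m³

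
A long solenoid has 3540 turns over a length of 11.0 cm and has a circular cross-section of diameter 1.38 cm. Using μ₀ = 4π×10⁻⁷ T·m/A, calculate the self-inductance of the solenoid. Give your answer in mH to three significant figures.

L ≈ 21.4 mH

A = π(d/2)² = π(6.900×10^-3 m)² = 1.496×10^-4 m².
For a long solenoid, L = μ₀N²A/ℓ.
L = (4π×10⁻⁷)(3540)²(1.496×10^-4)/(0.11 m) = 2.141×10^-2 H.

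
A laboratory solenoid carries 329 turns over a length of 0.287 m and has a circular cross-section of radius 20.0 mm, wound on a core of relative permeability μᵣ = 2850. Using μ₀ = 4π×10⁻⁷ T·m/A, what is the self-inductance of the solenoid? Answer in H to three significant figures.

A = πr² = π(2.000×10^-2 m)² = 1.257×10^-3 m².
For a long solenoid, L = μ₀μᵣN²A/ℓ.
L = (4π×10⁻⁷)(2850)(329)²(1.257×10^-3)/(0.287 m) = 1.697 H.

L ≈ 1.70 H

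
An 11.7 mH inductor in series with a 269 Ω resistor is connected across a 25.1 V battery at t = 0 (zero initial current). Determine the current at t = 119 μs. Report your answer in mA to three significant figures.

τ = L/R = 1.170×10^-2/269 = 4.349×10^-5 s; final current I_∞ = ε/R = 25.1/269 = 9.331×10^-2 A.
I(t) = I_∞(1 − e^(−t/τ)) with t/τ = 2.736.
I = (9.331×10^-2)(1 − e^(−2.736)) = 8.726×10^-2 A.

I ≈ 87.3 mA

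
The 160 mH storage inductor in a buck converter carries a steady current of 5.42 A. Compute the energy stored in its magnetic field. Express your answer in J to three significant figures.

Stored magnetic energy: U = ½LI².
U = ½(0.16 H)(5.42 A)² = 2.35 J.

U ≈ 2.35 J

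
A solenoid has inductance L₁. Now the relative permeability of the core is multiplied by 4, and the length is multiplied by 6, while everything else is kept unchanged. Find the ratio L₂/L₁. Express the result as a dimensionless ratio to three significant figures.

For a solenoid, L ∝ μᵣN²A/ℓ.
L₂/L₁ = (4) × (6)^-1 = 0.667.

L₂/L₁ = 0.667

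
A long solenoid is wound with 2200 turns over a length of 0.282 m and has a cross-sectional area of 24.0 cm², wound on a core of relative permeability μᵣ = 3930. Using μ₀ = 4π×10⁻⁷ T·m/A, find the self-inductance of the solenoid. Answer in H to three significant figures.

A = 24.0 cm² = 2.400×10^-3 m².
For a long solenoid, L = μ₀μᵣN²A/ℓ.
L = (4π×10⁻⁷)(3930)(2200)²(2.400×10^-3)/(0.282 m) = 203.4 H.

L ≈ 203 H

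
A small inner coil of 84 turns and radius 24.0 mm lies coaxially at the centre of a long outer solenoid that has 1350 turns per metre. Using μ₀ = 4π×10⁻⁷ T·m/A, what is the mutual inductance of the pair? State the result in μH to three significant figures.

M ≈ 258 μH

The outer solenoid produces a uniform field B₁ = μ₀n₁I₁ across the inner coil,
so the flux linkage is N₂Φ = N₂B₁A₂ = μ₀n₁N₂A₂·I₁, giving M = μ₀n₁N₂A₂.
A₂ = πr² = π(2.400×10^-2 m)² = 1.810×10^-3 m².
M = (4π×10⁻⁷)(1350)(84)(1.810×10^-3) = 2.579×10^-4 H.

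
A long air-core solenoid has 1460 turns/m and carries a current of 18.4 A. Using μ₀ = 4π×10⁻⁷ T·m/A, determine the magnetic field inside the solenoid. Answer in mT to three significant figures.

Inside a long solenoid, B = μ₀nI.
B = (4π×10⁻⁷)(1.460×10^3 m⁻¹)(18.4 A) = 3.376×10^-2 T.

B ≈ 33.8 mT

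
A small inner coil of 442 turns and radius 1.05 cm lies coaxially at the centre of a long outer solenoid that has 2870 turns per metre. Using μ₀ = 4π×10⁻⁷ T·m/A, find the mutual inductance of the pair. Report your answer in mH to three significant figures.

M ≈ 0.552 mH

The outer solenoid produces a uniform field B₁ = μ₀n₁I₁ across the inner coil,
so the flux linkage is N₂Φ = N₂B₁A₂ = μ₀n₁N₂A₂·I₁, giving M = μ₀n₁N₂A₂.
A₂ = πr² = π(1.050×10^-2 m)² = 3.464×10^-4 m².
M = (4π×10⁻⁷)(2870)(442)(3.464×10^-4) = 5.521×10^-4 H.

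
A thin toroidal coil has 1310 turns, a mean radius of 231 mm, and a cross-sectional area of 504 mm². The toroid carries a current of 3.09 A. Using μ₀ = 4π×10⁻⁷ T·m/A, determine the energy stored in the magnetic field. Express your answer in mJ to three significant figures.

L = μ₀N²A/(2πR) = (4π×10⁻⁷)(1310)²(5.040×10^-4)/(2π×0.231) = 7.488×10^-4 H.
U = ½LI² = ½(7.488×10^-4)(3.09)² = 3.575×10^-3 J.

U ≈ 3.58 mJ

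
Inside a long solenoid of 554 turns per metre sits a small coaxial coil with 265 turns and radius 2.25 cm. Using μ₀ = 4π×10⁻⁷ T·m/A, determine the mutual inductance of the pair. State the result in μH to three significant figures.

M ≈ 293 μH

The outer solenoid produces a uniform field B₁ = μ₀n₁I₁ across the inner coil,
so the flux linkage is N₂Φ = N₂B₁A₂ = μ₀n₁N₂A₂·I₁, giving M = μ₀n₁N₂A₂.
A₂ = πr² = π(2.250×10^-2 m)² = 1.590×10^-3 m².
M = (4π×10⁻⁷)(554)(265)(1.590×10^-3) = 2.934×10^-4 H.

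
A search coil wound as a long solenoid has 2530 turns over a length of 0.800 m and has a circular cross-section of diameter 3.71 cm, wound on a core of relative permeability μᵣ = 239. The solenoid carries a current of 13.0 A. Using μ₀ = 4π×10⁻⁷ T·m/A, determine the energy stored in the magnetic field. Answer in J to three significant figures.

A = π(d/2)² = π(1.855×10^-2 m)² = 1.081×10^-3 m².
L = μ₀μᵣN²A/ℓ = (4π×10⁻⁷)(239)(2530)²(1.081×10^-3)/(0.8) = 2.598 H.
U = ½LI² = ½(2.598)(13.0)² = 219.5 J.

U ≈ 220 J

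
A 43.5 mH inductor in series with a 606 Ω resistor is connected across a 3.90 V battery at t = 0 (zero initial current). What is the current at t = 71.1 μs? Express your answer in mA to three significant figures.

τ = L/R = 4.350×10^-2/606 = 7.178×10^-5 s; final current I_∞ = ε/R = 3.90/606 = 6.436×10^-3 A.
I(t) = I_∞(1 − e^(−t/τ)) with t/τ = 0.990.
I = (6.436×10^-3)(1 − e^(−0.990)) = 4.045×10^-3 A.

I ≈ 4.05 mA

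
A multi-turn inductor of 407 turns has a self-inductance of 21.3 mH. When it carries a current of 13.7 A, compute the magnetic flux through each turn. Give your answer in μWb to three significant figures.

From L = NΦ_B/I, the flux per turn is Φ_B = LI/N.
Φ_B = (2.130×10^-2 H)(13.7 A)/407 = 7.170×10^-4 Wb.

Φ_B ≈ 717 μWb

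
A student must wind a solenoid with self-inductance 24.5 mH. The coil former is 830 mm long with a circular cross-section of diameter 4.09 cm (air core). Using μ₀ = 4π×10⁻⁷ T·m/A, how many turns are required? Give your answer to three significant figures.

N ≈ 3510 turns

A = π(d/2)² = π(2.045×10^-2 m)² = 1.314×10^-3 m².
From L = μ₀N²A/ℓ, N = √(Lℓ / (μ₀A)).
N = √[(2.450×10^-2)(0.83) / ((4π×10⁻⁷)×1.314×10^-3)] = √(1.232×10^7) ≈ 3509.5.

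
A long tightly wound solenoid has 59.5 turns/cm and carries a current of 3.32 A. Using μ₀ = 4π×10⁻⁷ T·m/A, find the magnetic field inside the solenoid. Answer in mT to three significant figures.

Inside a long solenoid, B = μ₀nI.
B = (4π×10⁻⁷)(5.950×10^3 m⁻¹)(3.32 A) = 2.482×10^-2 T.

B ≈ 24.8 mT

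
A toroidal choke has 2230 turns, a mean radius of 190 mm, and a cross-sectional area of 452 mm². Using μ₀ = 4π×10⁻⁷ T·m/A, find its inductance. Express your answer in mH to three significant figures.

For a thin toroid, L = μ₀N²A/(2πR).
L = (4π×10⁻⁷)(2230)²(4.520×10^-4) / (2π×0.19 m) = 2.366×10^-3 H.

L ≈ 2.37 mH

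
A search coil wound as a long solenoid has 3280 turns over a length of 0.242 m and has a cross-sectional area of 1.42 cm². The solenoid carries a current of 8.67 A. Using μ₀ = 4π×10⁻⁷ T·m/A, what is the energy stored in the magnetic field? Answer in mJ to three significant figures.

U ≈ 298 mJ

A = 1.42 cm² = 1.420×10^-4 m².
L = μ₀N²A/ℓ = (4π×10⁻⁷)(3280)²(1.420×10^-4)/(0.242) = 7.933×10^-3 H.
U = ½LI² = ½(7.933×10^-3)(8.67)² = 0.2982 J.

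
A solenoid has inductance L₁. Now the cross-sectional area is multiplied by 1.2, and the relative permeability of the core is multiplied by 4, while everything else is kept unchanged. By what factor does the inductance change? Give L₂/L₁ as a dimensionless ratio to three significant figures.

For a solenoid, L ∝ μᵣN²A/ℓ.
L₂/L₁ = (1.2) × (4) = 4.80.

L₂/L₁ = 4.80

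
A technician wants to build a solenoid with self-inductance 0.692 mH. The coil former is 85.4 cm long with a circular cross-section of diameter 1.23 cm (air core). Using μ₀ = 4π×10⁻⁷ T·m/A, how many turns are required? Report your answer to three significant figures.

N ≈ 1990 turns

A = π(d/2)² = π(6.150×10^-3 m)² = 1.188×10^-4 m².
From L = μ₀N²A/ℓ, N = √(Lℓ / (μ₀A)).
N = √[(6.920×10^-4)(0.854) / ((4π×10⁻⁷)×1.188×10^-4)] = √(3.958×10^6) ≈ 1989.4.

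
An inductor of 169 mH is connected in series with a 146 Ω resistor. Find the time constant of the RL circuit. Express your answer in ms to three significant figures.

τ = L/R = (0.169 H)/(146 Ω) = 1.158×10^-3 s.

τ ≈ 1.16 ms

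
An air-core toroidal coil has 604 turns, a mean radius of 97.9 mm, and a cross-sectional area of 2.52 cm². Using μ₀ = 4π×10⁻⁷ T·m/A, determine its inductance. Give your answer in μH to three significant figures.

L ≈ 188 μH

For a thin toroid, L = μ₀N²A/(2πR).
L = (4π×10⁻⁷)(604)²(2.520×10^-4) / (2π×9.790×10^-2 m) = 1.878×10^-4 H.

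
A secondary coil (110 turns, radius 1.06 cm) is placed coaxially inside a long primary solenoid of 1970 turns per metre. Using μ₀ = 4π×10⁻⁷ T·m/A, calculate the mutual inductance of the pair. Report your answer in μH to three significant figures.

M ≈ 96.1 μH

The outer solenoid produces a uniform field B₁ = μ₀n₁I₁ across the inner coil,
so the flux linkage is N₂Φ = N₂B₁A₂ = μ₀n₁N₂A₂·I₁, giving M = μ₀n₁N₂A₂.
A₂ = πr² = π(1.060×10^-2 m)² = 3.530×10^-4 m².
M = (4π×10⁻⁷)(1970)(110)(3.530×10^-4) = 9.612×10^-5 H.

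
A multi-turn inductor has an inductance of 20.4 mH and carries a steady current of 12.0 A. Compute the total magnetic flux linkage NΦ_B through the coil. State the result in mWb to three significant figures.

From L = NΦ_B/I, the flux linkage is NΦ_B = LI.
NΦ_B = (2.040×10^-2 H)(12.0 A) = 0.2448 Wb.

NΦ_B ≈ 245 mWb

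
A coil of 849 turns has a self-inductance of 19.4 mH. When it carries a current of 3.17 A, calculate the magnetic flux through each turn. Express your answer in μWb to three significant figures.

From L = NΦ_B/I, the flux per turn is Φ_B = LI/N.
Φ_B = (1.940×10^-2 H)(3.17 A)/849 = 7.244×10^-5 Wb.

Φ_B ≈ 72.4 μWb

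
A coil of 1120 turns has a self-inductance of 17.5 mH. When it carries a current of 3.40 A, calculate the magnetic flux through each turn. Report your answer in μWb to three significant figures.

Φ_B ≈ 53.1 μWb

From L = NΦ_B/I, the flux per turn is Φ_B = LI/N.
Φ_B = (1.750×10^-2 H)(3.40 A)/1120 = 5.312×10^-5 Wb.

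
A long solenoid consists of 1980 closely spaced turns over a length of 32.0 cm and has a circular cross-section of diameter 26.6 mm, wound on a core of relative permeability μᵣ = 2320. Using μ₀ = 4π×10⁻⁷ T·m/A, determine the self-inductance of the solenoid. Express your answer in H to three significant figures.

L ≈ 19.8 H

A = π(d/2)² = π(1.330×10^-2 m)² = 5.557×10^-4 m².
For a long solenoid, L = μ₀μᵣN²A/ℓ.
L = (4π×10⁻⁷)(2320)(1980)²(5.557×10^-4)/(0.32 m) = 19.849 H.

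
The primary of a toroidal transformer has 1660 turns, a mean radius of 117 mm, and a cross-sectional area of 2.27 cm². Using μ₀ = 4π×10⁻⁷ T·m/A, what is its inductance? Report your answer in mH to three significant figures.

For a thin toroid, L = μ₀N²A/(2πR).
L = (4π×10⁻⁷)(1660)²(2.270×10^-4) / (2π×0.117 m) = 1.069×10^-3 H.

L ≈ 1.07 mH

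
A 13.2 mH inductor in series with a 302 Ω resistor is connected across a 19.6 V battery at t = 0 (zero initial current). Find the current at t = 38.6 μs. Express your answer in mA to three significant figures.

I ≈ 38.1 mA

τ = L/R = 1.320×10^-2/302 = 4.371×10^-5 s; final current I_∞ = ε/R = 19.6/302 = 6.490×10^-2 A.
I(t) = I_∞(1 − e^(−t/τ)) with t/τ = 0.883.
I = (6.490×10^-2)(1 − e^(−0.883)) = 3.806×10^-2 A.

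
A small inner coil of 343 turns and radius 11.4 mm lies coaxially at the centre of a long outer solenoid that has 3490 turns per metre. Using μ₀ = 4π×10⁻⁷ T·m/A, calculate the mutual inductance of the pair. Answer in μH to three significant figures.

M ≈ 614 μH

The outer solenoid produces a uniform field B₁ = μ₀n₁I₁ across the inner coil,
so the flux linkage is N₂Φ = N₂B₁A₂ = μ₀n₁N₂A₂·I₁, giving M = μ₀n₁N₂A₂.
A₂ = πr² = π(1.140×10^-2 m)² = 4.083×10^-4 m².
M = (4π×10⁻⁷)(3490)(343)(4.083×10^-4) = 6.142×10^-4 H.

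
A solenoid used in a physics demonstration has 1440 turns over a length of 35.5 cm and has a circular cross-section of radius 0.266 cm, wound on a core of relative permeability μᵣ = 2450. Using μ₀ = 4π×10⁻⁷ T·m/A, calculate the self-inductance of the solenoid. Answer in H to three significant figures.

A = πr² = π(2.660×10^-3 m)² = 2.223×10^-5 m².
For a long solenoid, L = μ₀μᵣN²A/ℓ.
L = (4π×10⁻⁷)(2450)(1440)²(2.223×10^-5)/(0.355 m) = 0.3997 H.

L ≈ 0.400 H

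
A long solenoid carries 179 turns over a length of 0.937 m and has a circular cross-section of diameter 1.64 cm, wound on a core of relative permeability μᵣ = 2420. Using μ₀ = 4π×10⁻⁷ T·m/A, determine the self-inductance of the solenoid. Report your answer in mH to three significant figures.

A = π(d/2)² = π(8.200×10^-3 m)² = 2.112×10^-4 m².
For a long solenoid, L = μ₀μᵣN²A/ℓ.
L = (4π×10⁻⁷)(2420)(179)²(2.112×10^-4)/(0.937 m) = 2.197×10^-2 H.

L ≈ 22.0 mH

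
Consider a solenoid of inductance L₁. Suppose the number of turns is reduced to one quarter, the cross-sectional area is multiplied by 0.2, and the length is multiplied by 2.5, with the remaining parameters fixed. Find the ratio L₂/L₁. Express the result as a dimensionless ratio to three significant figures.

For a solenoid, L ∝ μᵣN²A/ℓ.
L₂/L₁ = (0.25)^2 × (0.2) × (2.5)^-1 = 0.005.

L₂/L₁ = 0.005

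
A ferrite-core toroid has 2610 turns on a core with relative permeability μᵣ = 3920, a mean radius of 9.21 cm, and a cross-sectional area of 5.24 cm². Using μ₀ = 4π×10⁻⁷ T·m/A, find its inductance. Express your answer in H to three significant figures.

L ≈ 30.4 H

For a thin toroid, L = μ₀μᵣN²A/(2πR).
L = (4π×10⁻⁷)(3920)(2610)²(5.240×10^-4) / (2π×9.210×10^-2 m) = 30.39 H.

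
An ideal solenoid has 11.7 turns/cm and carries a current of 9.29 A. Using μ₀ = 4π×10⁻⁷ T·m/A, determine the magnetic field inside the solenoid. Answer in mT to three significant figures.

B ≈ 13.7 mT

Inside a long solenoid, B = μ₀nI.
B = (4π×10⁻⁷)(1.170×10^3 m⁻¹)(9.29 A) = 1.366×10^-2 T.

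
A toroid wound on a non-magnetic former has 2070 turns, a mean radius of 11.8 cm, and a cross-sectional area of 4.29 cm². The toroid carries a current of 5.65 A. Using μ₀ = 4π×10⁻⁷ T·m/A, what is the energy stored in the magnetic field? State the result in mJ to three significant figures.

L = μ₀N²A/(2πR) = (4π×10⁻⁷)(2070)²(4.290×10^-4)/(2π×0.118) = 3.116×10^-3 H.
U = ½LI² = ½(3.116×10^-3)(5.65)² = 4.973×10^-2 J.

U ≈ 49.7 mJ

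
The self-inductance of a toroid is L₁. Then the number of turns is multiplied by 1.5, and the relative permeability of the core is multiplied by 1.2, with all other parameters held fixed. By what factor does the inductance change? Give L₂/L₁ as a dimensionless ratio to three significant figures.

L₂/L₁ = 2.70

For a toroid, L ∝ μᵣN²A/R.
L₂/L₁ = (1.5)^2 × (1.2) = 2.70.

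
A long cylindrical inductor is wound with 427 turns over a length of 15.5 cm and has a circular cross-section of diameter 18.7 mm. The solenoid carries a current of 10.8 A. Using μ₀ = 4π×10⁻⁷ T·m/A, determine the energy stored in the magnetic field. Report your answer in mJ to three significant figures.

U ≈ 23.7 mJ

A = π(d/2)² = π(9.350×10^-3 m)² = 2.746×10^-4 m².
L = μ₀N²A/ℓ = (4π×10⁻⁷)(427)²(2.746×10^-4)/(0.155) = 4.060×10^-4 H.
U = ½LI² = ½(4.060×10^-4)(10.8)² = 2.368×10^-2 J.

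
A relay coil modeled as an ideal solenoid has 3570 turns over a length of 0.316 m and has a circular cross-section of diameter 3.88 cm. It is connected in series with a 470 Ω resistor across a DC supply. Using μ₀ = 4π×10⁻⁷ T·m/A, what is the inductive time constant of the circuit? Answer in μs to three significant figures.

τ ≈ 128 μs

A = π(d/2)² = π(1.940×10^-2 m)² = 1.182×10^-3 m².
L = μ₀N²A/ℓ = (4π×10⁻⁷)(3570)²(1.182×10^-3)/(0.316) = 5.993×10^-2 H.
τ = L/R = (5.993×10^-2)/(470) = 1.275×10^-4 s.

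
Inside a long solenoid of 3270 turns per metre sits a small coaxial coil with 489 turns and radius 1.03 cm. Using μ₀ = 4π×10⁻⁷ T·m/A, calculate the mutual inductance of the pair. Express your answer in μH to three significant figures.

M ≈ 670 μH

The outer solenoid produces a uniform field B₁ = μ₀n₁I₁ across the inner coil,
so the flux linkage is N₂Φ = N₂B₁A₂ = μ₀n₁N₂A₂·I₁, giving M = μ₀n₁N₂A₂.
A₂ = πr² = π(1.030×10^-2 m)² = 3.333×10^-4 m².
M = (4π×10⁻⁷)(3270)(489)(3.333×10^-4) = 6.697×10^-4 H.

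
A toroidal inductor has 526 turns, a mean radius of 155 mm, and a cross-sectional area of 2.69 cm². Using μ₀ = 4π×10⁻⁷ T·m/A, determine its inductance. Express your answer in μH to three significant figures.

For a thin toroid, L = μ₀N²A/(2πR).
L = (4π×10⁻⁷)(526)²(2.690×10^-4) / (2π×0.155 m) = 9.603×10^-5 H.

L ≈ 96.0 μH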